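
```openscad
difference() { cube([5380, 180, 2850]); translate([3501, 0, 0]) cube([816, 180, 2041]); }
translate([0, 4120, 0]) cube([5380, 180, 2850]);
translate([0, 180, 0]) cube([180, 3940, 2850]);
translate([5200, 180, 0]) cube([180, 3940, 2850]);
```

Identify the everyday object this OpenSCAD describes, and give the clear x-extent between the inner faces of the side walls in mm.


A single room. The interior width is 5020 mm.

Four walls enclosing a rectangle with a door in the front wall — a room. Outside width 5380 minus two 180 mm walls gives 5020 mm.


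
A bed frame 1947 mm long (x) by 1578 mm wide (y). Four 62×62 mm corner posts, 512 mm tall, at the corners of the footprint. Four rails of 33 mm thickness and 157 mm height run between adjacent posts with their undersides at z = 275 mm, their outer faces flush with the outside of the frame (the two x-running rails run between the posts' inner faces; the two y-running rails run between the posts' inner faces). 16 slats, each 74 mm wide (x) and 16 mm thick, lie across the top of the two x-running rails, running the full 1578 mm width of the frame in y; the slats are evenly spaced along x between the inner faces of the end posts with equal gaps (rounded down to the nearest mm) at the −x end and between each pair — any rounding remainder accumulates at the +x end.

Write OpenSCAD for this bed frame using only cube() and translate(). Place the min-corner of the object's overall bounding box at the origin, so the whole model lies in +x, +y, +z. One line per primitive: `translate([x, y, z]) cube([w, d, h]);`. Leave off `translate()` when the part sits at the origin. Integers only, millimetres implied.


cube([62, 62, 512]);
translate([0, 1516, 0]) cube([62, 62, 512]);
translate([1885, 0, 0]) cube([62, 62, 512]);
translate([1885, 1516, 0]) cube([62, 62, 512]);
translate([62, 0, 275]) cube([1823, 33, 157]);
translate([62, 1545, 275]) cube([1823, 33, 157]);
translate([0, 62, 275]) cube([33, 1454, 157]);
translate([1914, 62, 275]) cube([33, 1454, 157]);
translate([99, 0, 432]) cube([74, 1578, 16]);
translate([210, 0, 432]) cube([74, 1578, 16]);
translate([321, 0, 432]) cube([74, 1578, 16]);
translate([432, 0, 432]) cube([74, 1578, 16]);
translate([543, 0, 432]) cube([74, 1578, 16]);
translate([654, 0, 432]) cube([74, 1578, 16]);
translate([765, 0, 432]) cube([74, 1578, 16]);
translate([876, 0, 432]) cube([74, 1578, 16]);
translate([987, 0, 432]) cube([74, 1578, 16]);
translate([1098, 0, 432]) cube([74, 1578, 16]);
translate([1209, 0, 432]) cube([74, 1578, 16]);
translate([1320, 0, 432]) cube([74, 1578, 16]);
translate([1431, 0, 432]) cube([74, 1578, 16]);
translate([1542, 0, 432]) cube([74, 1578, 16]);
translate([1653, 0, 432]) cube([74, 1578, 16]);
translate([1764, 0, 432]) cube([74, 1578, 16]);


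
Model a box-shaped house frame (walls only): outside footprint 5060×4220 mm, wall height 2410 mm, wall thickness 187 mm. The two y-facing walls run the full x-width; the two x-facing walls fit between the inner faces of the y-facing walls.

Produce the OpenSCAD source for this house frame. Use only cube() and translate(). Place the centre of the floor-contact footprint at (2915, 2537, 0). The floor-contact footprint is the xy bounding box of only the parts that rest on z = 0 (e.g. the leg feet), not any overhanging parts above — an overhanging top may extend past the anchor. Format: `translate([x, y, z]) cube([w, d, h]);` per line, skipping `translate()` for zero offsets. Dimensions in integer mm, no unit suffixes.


translate([385, 427, 0]) cube([5060, 187, 2410]);
translate([385, 4460, 0]) cube([5060, 187, 2410]);
translate([385, 614, 0]) cube([187, 3846, 2410]);
translate([5258, 614, 0]) cube([187, 3846, 2410]);


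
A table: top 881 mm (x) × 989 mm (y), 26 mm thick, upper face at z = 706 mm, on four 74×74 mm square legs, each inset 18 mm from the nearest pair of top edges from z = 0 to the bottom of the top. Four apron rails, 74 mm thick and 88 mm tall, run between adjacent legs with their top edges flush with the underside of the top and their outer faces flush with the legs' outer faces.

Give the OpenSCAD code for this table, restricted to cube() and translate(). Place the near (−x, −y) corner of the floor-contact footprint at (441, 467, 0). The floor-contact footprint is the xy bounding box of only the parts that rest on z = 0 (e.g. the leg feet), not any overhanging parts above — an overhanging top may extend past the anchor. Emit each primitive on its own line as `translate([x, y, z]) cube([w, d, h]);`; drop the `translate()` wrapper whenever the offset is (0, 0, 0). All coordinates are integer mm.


translate([423, 449, 680]) cube([881, 989, 26]);
translate([441, 467, 0]) cube([74, 74, 680]);
translate([1212, 467, 0]) cube([74, 74, 680]);
translate([441, 1346, 0]) cube([74, 74, 680]);
translate([1212, 1346, 0]) cube([74, 74, 680]);
translate([515, 467, 592]) cube([697, 74, 88]);
translate([515, 1346, 592]) cube([697, 74, 88]);
translate([441, 541, 592]) cube([74, 805, 88]);
translate([1212, 541, 592]) cube([74, 805, 88]);


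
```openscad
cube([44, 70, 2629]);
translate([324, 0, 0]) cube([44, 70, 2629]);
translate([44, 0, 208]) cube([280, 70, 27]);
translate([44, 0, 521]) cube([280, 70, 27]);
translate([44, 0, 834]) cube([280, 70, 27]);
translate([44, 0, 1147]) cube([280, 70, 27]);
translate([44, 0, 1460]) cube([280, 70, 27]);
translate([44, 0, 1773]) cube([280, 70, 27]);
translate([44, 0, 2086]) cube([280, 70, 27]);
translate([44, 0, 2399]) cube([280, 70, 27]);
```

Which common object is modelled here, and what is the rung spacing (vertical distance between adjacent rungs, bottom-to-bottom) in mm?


A ladder. The rung spacing is 313 mm.

Two tall 44×70 posts with 8 short bars between them — a ladder. Adjacent rungs sit at z = 208 and z = 521, so the spacing is 521 − 208 = 313 mm.


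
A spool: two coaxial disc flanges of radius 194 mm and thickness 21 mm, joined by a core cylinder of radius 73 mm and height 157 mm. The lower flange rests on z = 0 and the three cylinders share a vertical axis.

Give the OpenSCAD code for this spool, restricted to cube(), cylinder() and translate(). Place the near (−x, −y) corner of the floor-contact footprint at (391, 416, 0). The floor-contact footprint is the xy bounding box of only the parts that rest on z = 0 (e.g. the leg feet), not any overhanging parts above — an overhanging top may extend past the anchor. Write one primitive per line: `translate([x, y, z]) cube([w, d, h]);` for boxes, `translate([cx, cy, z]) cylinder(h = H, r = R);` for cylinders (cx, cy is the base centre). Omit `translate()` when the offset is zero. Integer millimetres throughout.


translate([585, 610, 0]) cylinder(h = 21, r = 194);
translate([585, 610, 21]) cylinder(h = 157, r = 73);
translate([585, 610, 178]) cylinder(h = 21, r = 194);


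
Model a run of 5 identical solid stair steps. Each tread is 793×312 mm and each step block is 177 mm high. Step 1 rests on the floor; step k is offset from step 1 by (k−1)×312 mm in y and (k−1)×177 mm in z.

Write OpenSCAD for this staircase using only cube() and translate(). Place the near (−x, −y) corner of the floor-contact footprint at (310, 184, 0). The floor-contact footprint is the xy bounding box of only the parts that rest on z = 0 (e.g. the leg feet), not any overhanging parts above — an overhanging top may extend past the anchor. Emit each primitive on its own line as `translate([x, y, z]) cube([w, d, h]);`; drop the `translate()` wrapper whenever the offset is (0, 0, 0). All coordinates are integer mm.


translate([310, 184, 0]) cube([793, 312, 177]);
translate([310, 496, 177]) cube([793, 312, 177]);
translate([310, 808, 354]) cube([793, 312, 177]);
translate([310, 1120, 531]) cube([793, 312, 177]);
translate([310, 1432, 708]) cube([793, 312, 177]);


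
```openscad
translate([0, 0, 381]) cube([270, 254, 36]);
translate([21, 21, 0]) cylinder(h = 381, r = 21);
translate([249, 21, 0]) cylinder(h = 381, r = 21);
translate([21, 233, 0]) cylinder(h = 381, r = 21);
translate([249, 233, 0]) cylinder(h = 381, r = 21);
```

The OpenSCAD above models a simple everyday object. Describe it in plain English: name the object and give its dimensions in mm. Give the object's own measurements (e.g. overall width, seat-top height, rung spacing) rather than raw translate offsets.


A four-legged stool. The seat is a 270×254×36 mm slab whose top surface is at z = 417 mm; four round legs, each 42 mm in diameter, run from the floor (z = 0) to the underside of the seat, each leg's axis is inset half a diameter from the nearest pair of seat edges (so the leg's bounding box is flush with the corner).


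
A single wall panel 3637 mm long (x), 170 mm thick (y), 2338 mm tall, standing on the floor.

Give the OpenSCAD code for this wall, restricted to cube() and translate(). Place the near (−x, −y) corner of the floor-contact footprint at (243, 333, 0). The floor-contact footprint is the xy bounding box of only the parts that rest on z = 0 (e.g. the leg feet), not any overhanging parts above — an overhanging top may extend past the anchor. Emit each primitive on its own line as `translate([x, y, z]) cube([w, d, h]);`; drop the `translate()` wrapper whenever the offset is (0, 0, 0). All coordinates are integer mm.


translate([243, 333, 0]) cube([3637, 170, 2338]);


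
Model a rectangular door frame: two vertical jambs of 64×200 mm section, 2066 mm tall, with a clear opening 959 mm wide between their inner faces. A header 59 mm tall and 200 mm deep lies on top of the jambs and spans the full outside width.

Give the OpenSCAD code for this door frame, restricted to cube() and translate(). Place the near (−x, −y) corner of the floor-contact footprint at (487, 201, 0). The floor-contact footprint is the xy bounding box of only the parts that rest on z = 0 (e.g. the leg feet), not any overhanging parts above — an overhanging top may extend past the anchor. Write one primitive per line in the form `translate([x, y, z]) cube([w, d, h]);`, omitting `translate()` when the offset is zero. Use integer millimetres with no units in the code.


translate([487, 201, 0]) cube([64, 200, 2066]);
translate([1510, 201, 0]) cube([64, 200, 2066]);
translate([487, 201, 2066]) cube([1087, 200, 59]);


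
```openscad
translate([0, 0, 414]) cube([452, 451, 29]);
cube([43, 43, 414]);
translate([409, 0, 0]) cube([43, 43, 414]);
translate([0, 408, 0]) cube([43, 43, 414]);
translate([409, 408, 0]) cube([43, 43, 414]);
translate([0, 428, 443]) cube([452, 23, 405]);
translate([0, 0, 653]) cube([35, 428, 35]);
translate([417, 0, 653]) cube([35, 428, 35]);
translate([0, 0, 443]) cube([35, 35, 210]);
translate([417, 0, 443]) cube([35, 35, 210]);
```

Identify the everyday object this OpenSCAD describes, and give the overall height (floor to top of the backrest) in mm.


A chair. The overall height is 848 mm.

A slab on four corner posts with a tall panel at the back — a chair. The seat slab sits at z = 414 with thickness 29, and the 405 mm backrest starts at the seat top, so the overall height is 414 + 29 + 405 = 848 mm.


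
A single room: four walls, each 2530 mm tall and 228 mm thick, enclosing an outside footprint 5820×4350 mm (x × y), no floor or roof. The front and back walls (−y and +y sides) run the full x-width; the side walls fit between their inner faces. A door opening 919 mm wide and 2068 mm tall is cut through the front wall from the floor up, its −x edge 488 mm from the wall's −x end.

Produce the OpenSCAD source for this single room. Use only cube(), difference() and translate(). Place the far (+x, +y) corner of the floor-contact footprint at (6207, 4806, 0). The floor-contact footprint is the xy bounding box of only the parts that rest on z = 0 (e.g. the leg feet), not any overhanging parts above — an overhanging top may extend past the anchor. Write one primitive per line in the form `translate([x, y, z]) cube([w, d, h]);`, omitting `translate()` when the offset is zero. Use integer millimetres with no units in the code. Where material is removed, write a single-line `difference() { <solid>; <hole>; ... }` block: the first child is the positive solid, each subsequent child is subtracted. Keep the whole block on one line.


difference() { translate([387, 456, 0]) cube([5820, 228, 2530]); translate([875, 456, 0]) cube([919, 228, 2068]); }
translate([387, 4578, 0]) cube([5820, 228, 2530]);
translate([387, 684, 0]) cube([228, 3894, 2530]);
translate([5979, 684, 0]) cube([228, 3894, 2530]);


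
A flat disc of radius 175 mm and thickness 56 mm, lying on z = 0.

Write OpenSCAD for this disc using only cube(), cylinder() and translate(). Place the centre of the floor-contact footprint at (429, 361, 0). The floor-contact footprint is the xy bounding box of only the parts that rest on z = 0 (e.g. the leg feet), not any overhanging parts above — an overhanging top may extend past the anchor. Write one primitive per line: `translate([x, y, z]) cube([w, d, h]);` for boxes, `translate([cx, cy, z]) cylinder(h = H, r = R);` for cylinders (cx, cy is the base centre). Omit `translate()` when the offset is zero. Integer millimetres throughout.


translate([429, 361, 0]) cylinder(h = 56, r = 175);


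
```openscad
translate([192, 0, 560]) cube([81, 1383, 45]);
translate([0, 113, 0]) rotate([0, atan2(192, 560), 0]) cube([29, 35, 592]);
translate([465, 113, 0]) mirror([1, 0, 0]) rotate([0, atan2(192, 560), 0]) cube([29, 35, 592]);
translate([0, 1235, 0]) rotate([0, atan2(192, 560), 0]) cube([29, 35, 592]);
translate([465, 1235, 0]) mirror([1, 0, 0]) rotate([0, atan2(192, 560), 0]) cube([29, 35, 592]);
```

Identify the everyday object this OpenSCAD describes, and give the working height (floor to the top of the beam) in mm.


A sawhorse. The overall height is 605 mm.

A beam across two mirrored pairs of raked legs — a sawhorse. The beam's underside is at z = 560 (matching the legs' vertical rise in atan2(192, 560)) and the beam is 45 mm tall, so its top is at 560 + 45 = 605 mm. The raked legs top out at the beam's underside, so that is the highest point.


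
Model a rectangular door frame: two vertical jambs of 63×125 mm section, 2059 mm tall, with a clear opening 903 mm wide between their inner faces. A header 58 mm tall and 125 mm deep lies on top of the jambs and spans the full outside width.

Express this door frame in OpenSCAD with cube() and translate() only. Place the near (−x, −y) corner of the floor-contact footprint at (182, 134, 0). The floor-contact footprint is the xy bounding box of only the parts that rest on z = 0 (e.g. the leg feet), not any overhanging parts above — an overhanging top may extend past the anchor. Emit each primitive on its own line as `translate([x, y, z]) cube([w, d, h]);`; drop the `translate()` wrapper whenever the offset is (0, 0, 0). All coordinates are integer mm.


translate([182, 134, 0]) cube([63, 125, 2059]);
translate([1148, 134, 0]) cube([63, 125, 2059]);
translate([182, 134, 2059]) cube([1029, 125, 58]);


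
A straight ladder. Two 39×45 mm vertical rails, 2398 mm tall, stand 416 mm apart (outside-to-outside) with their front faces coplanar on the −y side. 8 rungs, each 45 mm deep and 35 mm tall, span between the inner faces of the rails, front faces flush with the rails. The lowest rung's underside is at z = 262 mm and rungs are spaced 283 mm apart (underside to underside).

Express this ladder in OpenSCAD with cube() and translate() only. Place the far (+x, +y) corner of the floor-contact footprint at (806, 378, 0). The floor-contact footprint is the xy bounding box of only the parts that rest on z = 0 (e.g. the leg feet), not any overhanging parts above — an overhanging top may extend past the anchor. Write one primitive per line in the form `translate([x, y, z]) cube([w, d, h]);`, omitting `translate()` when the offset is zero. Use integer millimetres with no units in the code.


// rung span = 416 - 2*39 = 338
// rung[k] z = 262 + k*283
translate([390, 333, 0]) cube([39, 45, 2398]);
translate([767, 333, 0]) cube([39, 45, 2398]);
translate([429, 333, 262]) cube([338, 45, 35]);
translate([429, 333, 545]) cube([338, 45, 35]);
translate([429, 333, 828]) cube([338, 45, 35]);
translate([429, 333, 1111]) cube([338, 45, 35]);
translate([429, 333, 1394]) cube([338, 45, 35]);
translate([429, 333, 1677]) cube([338, 45, 35]);
translate([429, 333, 1960]) cube([338, 45, 35]);
translate([429, 333, 2243]) cube([338, 45, 35]);


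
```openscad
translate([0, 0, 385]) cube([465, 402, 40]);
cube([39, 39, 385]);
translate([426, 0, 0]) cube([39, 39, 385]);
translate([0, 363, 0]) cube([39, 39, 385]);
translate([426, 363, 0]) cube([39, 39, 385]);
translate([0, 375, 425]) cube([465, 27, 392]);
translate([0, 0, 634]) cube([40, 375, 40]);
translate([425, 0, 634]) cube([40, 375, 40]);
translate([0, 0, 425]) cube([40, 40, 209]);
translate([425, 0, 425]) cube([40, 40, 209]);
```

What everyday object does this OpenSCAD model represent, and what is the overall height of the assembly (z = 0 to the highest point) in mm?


A chair. The overall height is 817 mm.

A slab on four corner posts with a tall panel at the back — a chair. The seat slab sits at z = 385 with thickness 40, and the 392 mm backrest starts at the seat top, so the overall height is 385 + 40 + 392 = 817 mm.


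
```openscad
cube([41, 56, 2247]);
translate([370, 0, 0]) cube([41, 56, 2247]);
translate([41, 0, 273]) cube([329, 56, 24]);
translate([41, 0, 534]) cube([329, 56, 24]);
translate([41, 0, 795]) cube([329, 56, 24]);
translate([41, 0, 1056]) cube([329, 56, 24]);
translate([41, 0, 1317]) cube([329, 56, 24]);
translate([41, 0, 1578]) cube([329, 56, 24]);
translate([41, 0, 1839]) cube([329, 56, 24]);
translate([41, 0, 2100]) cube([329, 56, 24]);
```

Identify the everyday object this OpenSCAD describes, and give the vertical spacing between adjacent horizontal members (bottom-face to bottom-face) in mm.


A ladder. The rung spacing is 261 mm.

Two tall 41×56 posts with 8 short bars between them — a ladder. Adjacent rungs sit at z = 273 and z = 534, so the spacing is 534 − 273 = 261 mm.


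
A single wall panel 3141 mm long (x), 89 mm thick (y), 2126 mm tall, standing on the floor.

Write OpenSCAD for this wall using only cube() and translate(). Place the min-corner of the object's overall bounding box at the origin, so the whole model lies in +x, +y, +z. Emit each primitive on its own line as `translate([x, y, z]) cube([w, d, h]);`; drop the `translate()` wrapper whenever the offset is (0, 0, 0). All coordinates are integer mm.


cube([3141, 89, 2126]);


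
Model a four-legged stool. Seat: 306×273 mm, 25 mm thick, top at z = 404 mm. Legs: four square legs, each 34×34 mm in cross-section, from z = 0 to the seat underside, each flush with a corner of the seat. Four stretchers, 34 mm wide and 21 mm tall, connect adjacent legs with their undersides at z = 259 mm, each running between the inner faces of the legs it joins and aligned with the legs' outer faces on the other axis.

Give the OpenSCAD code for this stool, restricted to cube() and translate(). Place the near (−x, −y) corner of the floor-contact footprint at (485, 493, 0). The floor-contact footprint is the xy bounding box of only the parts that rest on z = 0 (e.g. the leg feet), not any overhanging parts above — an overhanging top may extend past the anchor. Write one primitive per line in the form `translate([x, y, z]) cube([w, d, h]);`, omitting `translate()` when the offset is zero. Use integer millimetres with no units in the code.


// leg_h = 404 - 25 = 379
// stretcher span = 306 - 2*34 = 238
translate([485, 493, 379]) cube([306, 273, 25]);
translate([485, 493, 0]) cube([34, 34, 379]);
translate([757, 493, 0]) cube([34, 34, 379]);
translate([485, 732, 0]) cube([34, 34, 379]);
translate([757, 732, 0]) cube([34, 34, 379]);
translate([519, 493, 259]) cube([238, 34, 21]);
translate([519, 732, 259]) cube([238, 34, 21]);
translate([485, 527, 259]) cube([34, 205, 21]);
translate([757, 527, 259]) cube([34, 205, 21]);


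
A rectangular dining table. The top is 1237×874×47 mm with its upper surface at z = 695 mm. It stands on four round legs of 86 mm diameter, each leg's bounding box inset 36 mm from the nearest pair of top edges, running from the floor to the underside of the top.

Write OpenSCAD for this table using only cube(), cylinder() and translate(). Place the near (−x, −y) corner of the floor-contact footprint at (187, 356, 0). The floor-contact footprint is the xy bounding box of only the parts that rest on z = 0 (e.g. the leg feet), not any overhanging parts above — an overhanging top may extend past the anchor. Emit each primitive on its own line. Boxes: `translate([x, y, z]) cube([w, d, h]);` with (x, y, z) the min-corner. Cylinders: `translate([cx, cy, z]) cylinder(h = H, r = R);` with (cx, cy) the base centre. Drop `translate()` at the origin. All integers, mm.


translate([151, 320, 648]) cube([1237, 874, 47]);
translate([230, 399, 0]) cylinder(h = 648, r = 43);
translate([1309, 399, 0]) cylinder(h = 648, r = 43);
translate([230, 1115, 0]) cylinder(h = 648, r = 43);
translate([1309, 1115, 0]) cylinder(h = 648, r = 43);


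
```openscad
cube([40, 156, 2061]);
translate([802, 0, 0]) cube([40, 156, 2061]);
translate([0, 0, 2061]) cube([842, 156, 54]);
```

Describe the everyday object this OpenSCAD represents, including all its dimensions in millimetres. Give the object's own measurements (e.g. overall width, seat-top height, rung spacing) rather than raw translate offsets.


A door frame. The clear opening is 762 mm wide and 2061 mm high. Two 40 mm wide jambs, 156 mm deep, stand either side of the opening from the floor to the top of the opening. A 54 mm thick head sits across the top of both jambs, spanning the full outside width of the frame.


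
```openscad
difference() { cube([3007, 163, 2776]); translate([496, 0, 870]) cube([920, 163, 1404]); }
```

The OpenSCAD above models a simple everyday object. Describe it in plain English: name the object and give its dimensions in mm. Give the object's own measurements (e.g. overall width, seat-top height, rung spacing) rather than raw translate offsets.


A wall 3007 mm long (x), 163 mm thick (y), 2776 mm tall, with a rectangular window opening cut through it. The opening is 920 mm wide and 1404 mm tall; its sill is at z = 870 mm and its near (−x) edge is 496 mm from the wall's −x end. The opening passes through the full wall thickness.


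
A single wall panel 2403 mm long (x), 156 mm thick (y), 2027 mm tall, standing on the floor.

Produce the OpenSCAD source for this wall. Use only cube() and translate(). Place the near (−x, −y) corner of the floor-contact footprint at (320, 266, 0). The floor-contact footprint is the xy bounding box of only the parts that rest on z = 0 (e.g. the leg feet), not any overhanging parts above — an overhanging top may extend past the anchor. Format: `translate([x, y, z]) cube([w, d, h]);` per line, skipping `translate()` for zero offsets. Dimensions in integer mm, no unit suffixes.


translate([320, 266, 0]) cube([2403, 156, 2027]);


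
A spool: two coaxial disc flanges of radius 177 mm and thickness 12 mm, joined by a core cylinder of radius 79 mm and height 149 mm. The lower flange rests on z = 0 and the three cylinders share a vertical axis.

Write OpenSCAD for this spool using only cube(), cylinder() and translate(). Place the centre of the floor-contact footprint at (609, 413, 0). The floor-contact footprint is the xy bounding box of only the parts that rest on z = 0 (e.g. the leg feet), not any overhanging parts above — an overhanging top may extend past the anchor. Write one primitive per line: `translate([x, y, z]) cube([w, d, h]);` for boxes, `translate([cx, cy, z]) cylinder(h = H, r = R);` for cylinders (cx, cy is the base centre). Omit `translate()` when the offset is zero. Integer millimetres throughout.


translate([609, 413, 0]) cylinder(h = 12, r = 177);
translate([609, 413, 12]) cylinder(h = 149, r = 79);
translate([609, 413, 161]) cylinder(h = 12, r = 177);


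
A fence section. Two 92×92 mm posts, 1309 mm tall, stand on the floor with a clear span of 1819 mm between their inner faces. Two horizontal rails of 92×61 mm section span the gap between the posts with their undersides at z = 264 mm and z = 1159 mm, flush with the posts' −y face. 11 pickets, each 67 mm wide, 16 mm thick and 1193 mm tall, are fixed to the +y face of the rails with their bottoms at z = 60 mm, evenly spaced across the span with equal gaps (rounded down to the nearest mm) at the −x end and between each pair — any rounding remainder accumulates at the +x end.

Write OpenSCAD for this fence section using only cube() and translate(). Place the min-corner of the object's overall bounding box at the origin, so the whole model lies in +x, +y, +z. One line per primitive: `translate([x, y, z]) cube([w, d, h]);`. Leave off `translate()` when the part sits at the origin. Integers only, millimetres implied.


cube([92, 92, 1309]);
translate([1911, 0, 0]) cube([92, 92, 1309]);
translate([92, 0, 264]) cube([1819, 92, 61]);
translate([92, 0, 1159]) cube([1819, 92, 61]);
translate([182, 92, 60]) cube([67, 16, 1193]);
translate([339, 92, 60]) cube([67, 16, 1193]);
translate([496, 92, 60]) cube([67, 16, 1193]);
translate([653, 92, 60]) cube([67, 16, 1193]);
translate([810, 92, 60]) cube([67, 16, 1193]);
translate([967, 92, 60]) cube([67, 16, 1193]);
translate([1124, 92, 60]) cube([67, 16, 1193]);
translate([1281, 92, 60]) cube([67, 16, 1193]);
translate([1438, 92, 60]) cube([67, 16, 1193]);
translate([1595, 92, 60]) cube([67, 16, 1193]);
translate([1752, 92, 60]) cube([67, 16, 1193]);


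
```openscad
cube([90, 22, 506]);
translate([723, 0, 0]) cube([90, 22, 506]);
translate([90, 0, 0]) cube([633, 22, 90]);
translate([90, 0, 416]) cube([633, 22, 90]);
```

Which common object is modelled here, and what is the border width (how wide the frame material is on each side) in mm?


A picture frame. The border width is 90 mm.

Four thin pieces enclosing a rectangular opening — a picture frame. The two full-height stiles are 506 mm tall; the top rail sits at z = 416 and is 90 mm tall, so the border above the opening is 506 − 416 = 90 mm, matching the stile x-width.


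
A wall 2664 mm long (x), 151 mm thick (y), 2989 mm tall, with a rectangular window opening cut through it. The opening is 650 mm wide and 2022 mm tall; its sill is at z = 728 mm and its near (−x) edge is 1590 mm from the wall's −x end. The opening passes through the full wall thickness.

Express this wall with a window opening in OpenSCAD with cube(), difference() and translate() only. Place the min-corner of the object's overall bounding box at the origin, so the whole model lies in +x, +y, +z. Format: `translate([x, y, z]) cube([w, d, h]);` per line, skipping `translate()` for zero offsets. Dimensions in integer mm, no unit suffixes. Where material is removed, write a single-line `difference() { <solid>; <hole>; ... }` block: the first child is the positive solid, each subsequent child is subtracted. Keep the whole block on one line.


difference() { cube([2664, 151, 2989]); translate([1590, 0, 728]) cube([650, 151, 2022]); }


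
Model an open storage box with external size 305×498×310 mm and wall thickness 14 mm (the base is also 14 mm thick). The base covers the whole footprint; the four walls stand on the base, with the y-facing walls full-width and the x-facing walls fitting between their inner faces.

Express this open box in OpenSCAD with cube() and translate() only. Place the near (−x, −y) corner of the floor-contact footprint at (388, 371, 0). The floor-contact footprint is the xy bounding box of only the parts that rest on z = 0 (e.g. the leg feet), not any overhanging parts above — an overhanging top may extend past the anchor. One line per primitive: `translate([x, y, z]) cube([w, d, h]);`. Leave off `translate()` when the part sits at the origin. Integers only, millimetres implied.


translate([388, 371, 0]) cube([305, 498, 14]);
translate([388, 371, 14]) cube([305, 14, 296]);
translate([388, 855, 14]) cube([305, 14, 296]);
translate([388, 385, 14]) cube([14, 470, 296]);
translate([679, 385, 14]) cube([14, 470, 296]);


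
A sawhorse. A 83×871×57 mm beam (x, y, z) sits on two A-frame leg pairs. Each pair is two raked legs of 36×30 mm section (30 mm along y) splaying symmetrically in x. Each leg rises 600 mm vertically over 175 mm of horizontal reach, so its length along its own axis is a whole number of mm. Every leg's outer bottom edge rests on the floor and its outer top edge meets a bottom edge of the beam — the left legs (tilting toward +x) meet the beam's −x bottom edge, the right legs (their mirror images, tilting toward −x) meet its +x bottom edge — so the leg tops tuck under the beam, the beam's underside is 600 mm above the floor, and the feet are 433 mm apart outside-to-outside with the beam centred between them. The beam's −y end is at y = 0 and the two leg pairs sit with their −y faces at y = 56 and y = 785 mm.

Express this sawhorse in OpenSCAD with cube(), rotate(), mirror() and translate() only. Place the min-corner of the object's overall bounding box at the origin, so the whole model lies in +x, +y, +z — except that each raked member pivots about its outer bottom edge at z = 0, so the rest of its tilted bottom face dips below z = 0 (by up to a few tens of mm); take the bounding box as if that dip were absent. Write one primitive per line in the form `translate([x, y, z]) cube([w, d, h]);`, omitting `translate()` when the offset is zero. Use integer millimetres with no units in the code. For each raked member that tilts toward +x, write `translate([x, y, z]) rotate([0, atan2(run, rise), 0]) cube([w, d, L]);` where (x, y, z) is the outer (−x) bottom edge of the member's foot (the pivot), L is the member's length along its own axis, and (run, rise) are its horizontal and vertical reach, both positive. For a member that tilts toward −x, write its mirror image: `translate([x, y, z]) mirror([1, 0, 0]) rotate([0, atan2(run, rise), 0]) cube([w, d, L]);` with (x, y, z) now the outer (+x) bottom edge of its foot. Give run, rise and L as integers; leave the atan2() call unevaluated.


translate([175, 0, 600]) cube([83, 871, 57]);
translate([0, 56, 0]) rotate([0, atan2(175, 600), 0]) cube([36, 30, 625]);
translate([433, 56, 0]) mirror([1, 0, 0]) rotate([0, atan2(175, 600), 0]) cube([36, 30, 625]);
translate([0, 785, 0]) rotate([0, atan2(175, 600), 0]) cube([36, 30, 625]);
translate([433, 785, 0]) mirror([1, 0, 0]) rotate([0, atan2(175, 600), 0]) cube([36, 30, 625]);


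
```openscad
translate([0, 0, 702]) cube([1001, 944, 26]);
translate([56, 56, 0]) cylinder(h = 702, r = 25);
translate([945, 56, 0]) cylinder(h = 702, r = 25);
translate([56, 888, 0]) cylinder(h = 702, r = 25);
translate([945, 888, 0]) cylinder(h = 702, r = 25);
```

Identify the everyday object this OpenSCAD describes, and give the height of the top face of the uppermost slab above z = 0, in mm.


A table. The table height is 728 mm.

A 1001×944×26 slab sits at z = 702 on four Ø50 mm round legs — a table. The top surface is at 702 + 26 = 728 mm.


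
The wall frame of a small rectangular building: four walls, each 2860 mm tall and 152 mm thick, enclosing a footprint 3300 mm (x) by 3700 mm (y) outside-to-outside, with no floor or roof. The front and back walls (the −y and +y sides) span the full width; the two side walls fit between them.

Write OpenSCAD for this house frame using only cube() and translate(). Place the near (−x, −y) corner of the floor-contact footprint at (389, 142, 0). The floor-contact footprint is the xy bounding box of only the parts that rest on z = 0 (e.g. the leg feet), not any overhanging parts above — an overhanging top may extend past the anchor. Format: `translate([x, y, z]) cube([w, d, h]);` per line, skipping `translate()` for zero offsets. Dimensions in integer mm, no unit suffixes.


translate([389, 142, 0]) cube([3300, 152, 2860]);
translate([389, 3690, 0]) cube([3300, 152, 2860]);
translate([389, 294, 0]) cube([152, 3396, 2860]);
translate([3537, 294, 0]) cube([152, 3396, 2860]);


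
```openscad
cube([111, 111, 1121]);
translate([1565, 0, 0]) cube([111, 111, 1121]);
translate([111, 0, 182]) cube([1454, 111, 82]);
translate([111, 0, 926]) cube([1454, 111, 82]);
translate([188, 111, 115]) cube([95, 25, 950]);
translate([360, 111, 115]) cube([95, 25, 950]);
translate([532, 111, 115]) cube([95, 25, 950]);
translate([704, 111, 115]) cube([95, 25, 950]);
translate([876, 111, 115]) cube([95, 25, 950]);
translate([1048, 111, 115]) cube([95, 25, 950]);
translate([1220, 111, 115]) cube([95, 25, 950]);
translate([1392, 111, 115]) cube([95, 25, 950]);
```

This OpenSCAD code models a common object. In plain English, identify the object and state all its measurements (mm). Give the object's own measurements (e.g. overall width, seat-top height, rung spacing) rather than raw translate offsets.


A fence section. Two 111×111 mm posts, 1121 mm tall, stand on the floor with a clear span of 1454 mm between their inner faces. Two horizontal rails of 111×82 mm section span the gap between the posts with their undersides at z = 182 mm and z = 926 mm, flush with the posts' −y face. 8 pickets, each 95 mm wide, 25 mm thick and 950 mm tall, are fixed to the +y face of the rails with their bottoms at z = 115 mm, spaced across the span with a 77 mm gap after the −x post and between neighbouring pickets, with 78 mm left before the +x post.


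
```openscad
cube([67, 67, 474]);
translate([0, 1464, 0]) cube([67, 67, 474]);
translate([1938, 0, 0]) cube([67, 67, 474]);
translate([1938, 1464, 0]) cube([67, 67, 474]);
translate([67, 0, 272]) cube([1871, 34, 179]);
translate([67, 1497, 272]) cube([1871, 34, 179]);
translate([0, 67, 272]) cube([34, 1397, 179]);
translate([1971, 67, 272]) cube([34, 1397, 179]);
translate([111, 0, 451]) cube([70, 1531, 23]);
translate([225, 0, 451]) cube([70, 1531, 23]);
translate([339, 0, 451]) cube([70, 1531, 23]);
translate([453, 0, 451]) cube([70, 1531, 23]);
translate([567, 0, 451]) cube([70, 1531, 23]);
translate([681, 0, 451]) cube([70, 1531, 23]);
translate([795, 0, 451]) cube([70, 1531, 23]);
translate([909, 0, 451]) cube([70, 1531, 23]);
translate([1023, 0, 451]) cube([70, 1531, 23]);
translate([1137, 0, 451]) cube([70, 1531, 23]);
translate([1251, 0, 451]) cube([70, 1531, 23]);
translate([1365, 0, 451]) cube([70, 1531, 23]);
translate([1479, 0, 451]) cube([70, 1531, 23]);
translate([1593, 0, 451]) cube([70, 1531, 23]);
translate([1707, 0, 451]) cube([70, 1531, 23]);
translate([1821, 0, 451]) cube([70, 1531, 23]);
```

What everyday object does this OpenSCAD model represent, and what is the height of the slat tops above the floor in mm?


A bed frame. The slat-top height is 474 mm.

Four posts, four rails, and a row of slats — a bed frame. Slats sit on the rails at z = 272 + 179 = 451; with slat thickness 23, the top is 474 mm.


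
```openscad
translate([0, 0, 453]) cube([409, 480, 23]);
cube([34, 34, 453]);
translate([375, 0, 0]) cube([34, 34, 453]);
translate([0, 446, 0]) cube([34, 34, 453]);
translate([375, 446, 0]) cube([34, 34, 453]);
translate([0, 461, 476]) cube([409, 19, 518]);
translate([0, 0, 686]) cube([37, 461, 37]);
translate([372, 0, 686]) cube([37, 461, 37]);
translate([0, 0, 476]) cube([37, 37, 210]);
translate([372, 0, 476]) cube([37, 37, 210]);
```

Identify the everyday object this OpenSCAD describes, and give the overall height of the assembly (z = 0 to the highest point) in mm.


A chair. The overall height is 994 mm.

A slab on four corner posts with a tall panel at the back — a chair. The seat slab sits at z = 453 with thickness 23, and the 518 mm backrest starts at the seat top, so the overall height is 453 + 23 + 518 = 994 mm.


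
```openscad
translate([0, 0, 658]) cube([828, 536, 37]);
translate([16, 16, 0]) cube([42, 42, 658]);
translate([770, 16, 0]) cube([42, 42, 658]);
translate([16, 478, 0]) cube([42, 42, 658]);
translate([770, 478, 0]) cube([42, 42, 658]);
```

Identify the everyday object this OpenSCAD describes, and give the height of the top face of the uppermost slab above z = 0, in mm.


A table. The table height is 695 mm.

A 828×536×37 slab sits at z = 658 on four 42 mm square posts — a table. The top surface is at 658 + 37 = 695 mm.


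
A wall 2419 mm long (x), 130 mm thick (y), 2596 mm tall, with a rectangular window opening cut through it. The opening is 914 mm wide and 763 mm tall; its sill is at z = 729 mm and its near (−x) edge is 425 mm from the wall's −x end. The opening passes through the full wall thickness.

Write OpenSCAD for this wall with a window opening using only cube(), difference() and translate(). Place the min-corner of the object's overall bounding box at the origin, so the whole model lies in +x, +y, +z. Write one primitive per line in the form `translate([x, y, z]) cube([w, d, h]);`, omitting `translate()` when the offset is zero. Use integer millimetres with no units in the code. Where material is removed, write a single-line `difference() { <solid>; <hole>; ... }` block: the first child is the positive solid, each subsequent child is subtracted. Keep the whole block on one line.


difference() { cube([2419, 130, 2596]); translate([425, 0, 729]) cube([914, 130, 763]); }


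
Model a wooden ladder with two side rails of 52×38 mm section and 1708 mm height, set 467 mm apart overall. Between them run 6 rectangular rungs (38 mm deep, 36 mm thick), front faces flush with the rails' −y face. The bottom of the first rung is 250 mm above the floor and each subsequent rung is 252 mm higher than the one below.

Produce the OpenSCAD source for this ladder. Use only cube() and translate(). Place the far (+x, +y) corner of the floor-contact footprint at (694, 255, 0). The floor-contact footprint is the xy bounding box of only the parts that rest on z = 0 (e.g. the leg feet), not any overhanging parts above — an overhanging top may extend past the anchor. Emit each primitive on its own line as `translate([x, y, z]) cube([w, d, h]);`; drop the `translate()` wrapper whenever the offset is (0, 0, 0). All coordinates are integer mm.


translate([227, 217, 0]) cube([52, 38, 1708]);
translate([642, 217, 0]) cube([52, 38, 1708]);
translate([279, 217, 250]) cube([363, 38, 36]);
translate([279, 217, 502]) cube([363, 38, 36]);
translate([279, 217, 754]) cube([363, 38, 36]);
translate([279, 217, 1006]) cube([363, 38, 36]);
translate([279, 217, 1258]) cube([363, 38, 36]);
translate([279, 217, 1510]) cube([363, 38, 36]);


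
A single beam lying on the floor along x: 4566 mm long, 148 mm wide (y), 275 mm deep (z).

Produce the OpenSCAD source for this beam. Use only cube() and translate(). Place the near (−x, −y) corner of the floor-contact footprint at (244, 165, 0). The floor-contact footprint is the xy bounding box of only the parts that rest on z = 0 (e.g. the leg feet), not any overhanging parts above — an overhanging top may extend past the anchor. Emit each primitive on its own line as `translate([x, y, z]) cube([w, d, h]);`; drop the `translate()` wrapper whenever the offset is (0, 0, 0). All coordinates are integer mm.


translate([244, 165, 0]) cube([4566, 148, 275]);


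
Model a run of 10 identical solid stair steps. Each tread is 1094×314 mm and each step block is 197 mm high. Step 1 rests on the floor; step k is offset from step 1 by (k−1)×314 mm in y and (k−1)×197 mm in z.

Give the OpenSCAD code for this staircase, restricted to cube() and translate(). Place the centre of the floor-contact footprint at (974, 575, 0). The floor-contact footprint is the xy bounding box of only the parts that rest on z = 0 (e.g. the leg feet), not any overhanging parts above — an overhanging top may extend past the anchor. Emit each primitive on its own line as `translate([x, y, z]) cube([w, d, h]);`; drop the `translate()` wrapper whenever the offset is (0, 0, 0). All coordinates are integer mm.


translate([427, 418, 0]) cube([1094, 314, 197]);
translate([427, 732, 197]) cube([1094, 314, 197]);
translate([427, 1046, 394]) cube([1094, 314, 197]);
translate([427, 1360, 591]) cube([1094, 314, 197]);
translate([427, 1674, 788]) cube([1094, 314, 197]);
translate([427, 1988, 985]) cube([1094, 314, 197]);
translate([427, 2302, 1182]) cube([1094, 314, 197]);
translate([427, 2616, 1379]) cube([1094, 314, 197]);
translate([427, 2930, 1576]) cube([1094, 314, 197]);
translate([427, 3244, 1773]) cube([1094, 314, 197]);
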